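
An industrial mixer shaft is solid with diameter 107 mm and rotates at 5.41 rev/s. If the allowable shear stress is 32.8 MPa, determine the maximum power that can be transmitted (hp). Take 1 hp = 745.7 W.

360 hp

J = πd⁴/32 = π(0.107)⁴/32 = 1.287×10^-5 m⁴.
T_max = τ_allow·J/r = 3.28×10^7 × 1.287×10^-5 / 0.0535 = 7890 N·m.
ω = 2π·5.41 = 33.99 rad/s, so P_max = T_max·ω = 2.682×10^5 W.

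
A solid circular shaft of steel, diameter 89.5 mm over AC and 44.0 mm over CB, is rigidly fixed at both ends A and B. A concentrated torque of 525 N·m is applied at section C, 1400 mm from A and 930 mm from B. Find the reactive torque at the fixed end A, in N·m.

483 N·m

Compatibility: T_A·a/J_AC = T_B·b/J_CB with T_A + T_B = T₀.
J_AC = 6.30×10^-6 m⁴, J_CB = 3.68×10^-7 m⁴, so T_A = T₀·(J_AC/a)/((J_AC/a)+(J_CB/b)) = 482.6 N·m, T_B = 42.43 N·m.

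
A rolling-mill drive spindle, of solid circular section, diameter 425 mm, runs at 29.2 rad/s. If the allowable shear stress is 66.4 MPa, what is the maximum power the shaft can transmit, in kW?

29200 kW

J = πd⁴/32 = π(0.425)⁴/32 = 3.203×10^-3 m⁴.
T_max = τ_allow·J/r = 6.64×10^7 × 3.203×10^-3 / 0.212 = 1.001e6 N·m.
ω = 29.2 rad/s, so P_max = T_max·ω = 2.922×10^7 W.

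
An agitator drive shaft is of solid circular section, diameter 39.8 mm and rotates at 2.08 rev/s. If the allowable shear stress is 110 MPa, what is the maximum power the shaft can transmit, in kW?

17.8 kW

J = πd⁴/32 = π(0.0398)⁴/32 = 2.463×10^-7 m⁴.
T_max = τ_allow·J/r = 1.10×10^8 × 2.463×10^-7 / 0.0199 = 1362 N·m.
ω = 2π·2.08 = 13.07 rad/s, so P_max = T_max·ω = 1.780×10^4 W.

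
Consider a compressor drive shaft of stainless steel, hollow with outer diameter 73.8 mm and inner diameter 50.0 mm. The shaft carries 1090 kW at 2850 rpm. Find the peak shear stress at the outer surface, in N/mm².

58.6 N/mm²

ω = 2π·2850/60 = 298.5 rad/s, so T = P/ω = 1090×10³ / 298.5 = 3652 N·m.
J = π(d_o⁴ − d_i⁴)/32 = π(0.0738⁴ − 0.0500⁴)/32 = 2.299×10^-6 m⁴.
τ_max = T·r/J = 3652 × 0.0369 / 2.299×10^-6 = 5.863×10^7 Pa.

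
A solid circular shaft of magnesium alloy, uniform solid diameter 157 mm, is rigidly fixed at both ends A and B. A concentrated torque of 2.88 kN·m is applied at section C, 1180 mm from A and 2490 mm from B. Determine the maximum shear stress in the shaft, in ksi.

With uniform GJ and both ends fixed, compatibility θ_AC = θ_CB gives T_A·a = T_B·b, together with T_A + T_B = T₀.
T_A = T₀·b/(a+b) = 2880·2490/3670 = 1954 N·m; T_B = 926.0 N·m.
τ in each portion: τ_AC = 2.57×10^6 Pa, τ_CB = 1.22×10^6 Pa; maximum is in AC.
τ_max = T_AC·r/J = 1954·0.0785/5.96×10^-5 = 2.572×10^6 Pa.

0.373 ksi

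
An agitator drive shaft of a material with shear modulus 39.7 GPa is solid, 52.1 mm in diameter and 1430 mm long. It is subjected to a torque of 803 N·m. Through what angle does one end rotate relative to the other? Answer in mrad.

40.0 mrad

J = πd⁴/32 = π(0.0521)⁴/32 = 7.234×10^-7 m⁴.
θ = T·L/(G·J) = 803.0 × 1.43 / (39.7×10⁹ × 7.234×10^-7) = 0.03999 rad.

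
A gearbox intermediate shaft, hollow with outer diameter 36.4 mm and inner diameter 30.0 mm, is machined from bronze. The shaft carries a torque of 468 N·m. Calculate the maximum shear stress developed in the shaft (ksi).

13.3 ksi

J = π(d_o⁴ − d_i⁴)/32 = π(0.0364⁴ − 0.0300⁴)/32 = 9.283×10^-8 m⁴.
τ_max = T·r/J = 468.0 × 0.0182 / 9.283×10^-8 = 9.176×10^7 Pa.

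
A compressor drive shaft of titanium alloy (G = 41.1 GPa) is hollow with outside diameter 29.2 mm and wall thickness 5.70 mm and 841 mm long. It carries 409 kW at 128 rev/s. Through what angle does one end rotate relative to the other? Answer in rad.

0.169 rad

ω = 2π·128 = 804.2 rad/s, so T = P/ω = 409×10³ / 804.2 = 508.5 N·m.
J = π(d_o⁴ − d_i⁴)/32 = π(0.0292⁴ − 0.0178⁴)/32 = 6.152×10^-8 m⁴.
θ = T·L/(G·J) = 508.5 × 0.841 / (41.1×10⁹ × 6.152×10^-8) = 0.1692 rad.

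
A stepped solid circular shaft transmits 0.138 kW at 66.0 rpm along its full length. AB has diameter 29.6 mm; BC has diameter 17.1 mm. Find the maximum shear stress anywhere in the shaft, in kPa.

ω = 2π·66.0/60 = 6.912 rad/s, so T = P/ω = 0.138×10³ / 6.912 = 19.97 N·m.
Under the same torque, τ_max = 16T/(πd³) is largest where d is smallest — segment BC (d = 17.1 mm).
τ_max = 16·19.97/(π·(0.0171)³) = 2.034×10^7 Pa.

20300 kPa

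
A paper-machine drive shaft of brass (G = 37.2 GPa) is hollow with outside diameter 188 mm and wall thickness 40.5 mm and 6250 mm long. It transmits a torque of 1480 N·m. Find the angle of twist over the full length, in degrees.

J = π(d_o⁴ − d_i⁴)/32 = π(0.188⁴ − 0.107⁴)/32 = 1.098×10^-4 m⁴.
θ = T·L/(G·J) = 1480 × 6.25 / (37.2×10⁹ × 1.098×10^-4) = 2.265×10^-3 rad.

0.130°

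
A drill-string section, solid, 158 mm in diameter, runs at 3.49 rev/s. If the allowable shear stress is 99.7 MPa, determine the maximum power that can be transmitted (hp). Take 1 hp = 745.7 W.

J = πd⁴/32 = π(0.158)⁴/32 = 6.118×10^-5 m⁴.
T_max = τ_allow·J/r = 9.97×10^7 × 6.118×10^-5 / 0.0790 = 77210 N·m.
ω = 2π·3.49 = 21.93 rad/s, so P_max = T_max·ω = 1.693×10^6 W.

2270 hp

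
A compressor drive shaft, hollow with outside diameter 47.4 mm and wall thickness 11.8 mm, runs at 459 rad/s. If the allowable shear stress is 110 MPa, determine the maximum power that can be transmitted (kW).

J = π(d_o⁴ − d_i⁴)/32 = π(0.0474⁴ − 0.0238⁴)/32 = 4.641×10^-7 m⁴.
T_max = τ_allow·J/r = 1.10×10^8 × 4.641×10^-7 / 0.0237 = 2154 N·m.
ω = 459 rad/s, so P_max = T_max·ω = 9.887×10^5 W.

989 kW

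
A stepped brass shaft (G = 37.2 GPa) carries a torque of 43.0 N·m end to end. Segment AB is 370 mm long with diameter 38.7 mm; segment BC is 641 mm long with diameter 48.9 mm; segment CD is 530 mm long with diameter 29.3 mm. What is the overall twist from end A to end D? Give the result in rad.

J_AB = π(0.0387)⁴/32 = 2.20×10^-7 m⁴; J_BC = π(0.0489)⁴/32 = 5.61×10^-7 m⁴; J_CD = π(0.0293)⁴/32 = 7.24×10^-8 m⁴.
θ = (T/G)·Σ L_i/J_i = (43.00/37.2×10⁹)·(0.370/2.20×10^-7 + 0.641/5.61×10^-7 + 0.530/7.24×10^-8) = 0.01173 rad.

0.0117 rad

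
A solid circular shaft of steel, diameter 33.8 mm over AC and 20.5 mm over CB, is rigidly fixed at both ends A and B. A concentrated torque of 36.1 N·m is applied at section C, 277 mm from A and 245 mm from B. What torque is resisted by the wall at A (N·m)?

31.3 N·m

Compatibility: T_A·a/J_AC = T_B·b/J_CB with T_A + T_B = T₀.
J_AC = 1.28×10^-7 m⁴, J_CB = 1.73×10^-8 m⁴, so T_A = T₀·(J_AC/a)/((J_AC/a)+(J_CB/b)) = 31.31 N·m, T_B = 4.790 N·m.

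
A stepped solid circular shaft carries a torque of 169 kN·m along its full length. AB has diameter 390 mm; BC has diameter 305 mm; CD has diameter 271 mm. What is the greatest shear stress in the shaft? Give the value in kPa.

43200 kPa

Under the same torque, τ_max = 16T/(πd³) is largest where d is smallest — segment CD (d = 271 mm).
τ_max = 16·169000/(π·(0.271)³) = 4.325×10^7 Pa.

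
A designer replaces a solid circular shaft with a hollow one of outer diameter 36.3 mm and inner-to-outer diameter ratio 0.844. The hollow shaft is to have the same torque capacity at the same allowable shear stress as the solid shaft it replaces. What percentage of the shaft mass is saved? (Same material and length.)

Equal τ_max and T ⇒ the solid shaft needs d_s³ = d_o³(1−k⁴), so d_s = 36.3·(1−0.844⁴)^(1/3) = 28.67 mm.
Area ratio A_h/A_s = d_o²(1−k²)/d_s² = (1−k²)/(1−k⁴)^(2/3) = 0.4612.
Mass saving = 1 − 0.4612 = 53.9 %.

53.9 %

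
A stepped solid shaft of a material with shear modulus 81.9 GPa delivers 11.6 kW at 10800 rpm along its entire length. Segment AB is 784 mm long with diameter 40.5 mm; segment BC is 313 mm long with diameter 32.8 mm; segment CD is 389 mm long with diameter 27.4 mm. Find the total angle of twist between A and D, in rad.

ω = 2π·10800/60 = 1131 rad/s, so T = P/ω = 11.6×10³ / 1131 = 10.26 N·m.
J_AB = π(0.0405)⁴/32 = 2.64×10^-7 m⁴; J_BC = π(0.0328)⁴/32 = 1.14×10^-7 m⁴; J_CD = π(0.0274)⁴/32 = 5.53×10^-8 m⁴.
θ = (T/G)·Σ L_i/J_i = (10.26/81.9×10⁹)·(0.784/2.64×10^-7 + 0.313/1.14×10^-7 + 0.389/5.53×10^-8) = 1.597×10^-3 rad.

0.00160 rad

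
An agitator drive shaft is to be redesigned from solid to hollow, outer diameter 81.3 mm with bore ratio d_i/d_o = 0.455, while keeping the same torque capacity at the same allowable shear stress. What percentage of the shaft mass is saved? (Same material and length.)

Equal τ_max and T ⇒ the solid shaft needs d_s³ = d_o³(1−k⁴), so d_s = 81.3·(1−0.455⁴)^(1/3) = 80.12 mm.
Area ratio A_h/A_s = d_o²(1−k²)/d_s² = (1−k²)/(1−k⁴)^(2/3) = 0.8165.
Mass saving = 1 − 0.8165 = 18.4 %.

18.4 %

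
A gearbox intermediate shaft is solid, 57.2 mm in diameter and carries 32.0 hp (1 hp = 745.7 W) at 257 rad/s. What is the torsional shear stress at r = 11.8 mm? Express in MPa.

1.04 MPa

ω = 257 rad/s, so T = P/ω = 32.0×745.7 / 257.0 = 92.85 N·m.
J = πd⁴/32 = π(0.0572)⁴/32 = 1.051×10^-6 m⁴.
Shear stress varies linearly with radius: τ = T·r/J = 92.85 × 0.0118 / 1.051×10^-6 = 1.043×10^6 Pa.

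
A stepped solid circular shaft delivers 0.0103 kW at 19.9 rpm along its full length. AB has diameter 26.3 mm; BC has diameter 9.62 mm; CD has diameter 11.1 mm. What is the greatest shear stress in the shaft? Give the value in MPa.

ω = 2π·19.9/60 = 2.084 rad/s, so T = P/ω = 0.0103×10³ / 2.084 = 4.943 N·m.
Under the same torque, τ_max = 16T/(πd³) is largest where d is smallest — segment BC (d = 9.62 mm).
τ_max = 16·4.943/(π·(0.00962)³) = 2.827×10^7 Pa.

28.3 MPa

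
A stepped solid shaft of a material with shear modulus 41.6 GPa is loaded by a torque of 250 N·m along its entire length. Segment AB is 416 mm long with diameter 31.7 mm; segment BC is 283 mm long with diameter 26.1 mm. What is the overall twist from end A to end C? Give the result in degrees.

J_AB = π(0.0317)⁴/32 = 9.91×10^-8 m⁴; J_BC = π(0.0261)⁴/32 = 4.56×10^-8 m⁴.
θ = (T/G)·Σ L_i/J_i = (250.0/41.6×10⁹)·(0.416/9.91×10^-8 + 0.283/4.56×10^-8) = 0.06255 rad.

3.58°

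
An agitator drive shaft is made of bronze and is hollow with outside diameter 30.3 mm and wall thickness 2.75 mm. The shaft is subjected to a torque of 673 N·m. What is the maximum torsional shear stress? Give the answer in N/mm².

J = π(d_o⁴ − d_i⁴)/32 = π(0.0303⁴ − 0.0248⁴)/32 = 4.561×10^-8 m⁴.
τ_max = T·r/J = 673.0 × 0.0152 / 4.561×10^-8 = 2.235×10^8 Pa.

224 N/mm²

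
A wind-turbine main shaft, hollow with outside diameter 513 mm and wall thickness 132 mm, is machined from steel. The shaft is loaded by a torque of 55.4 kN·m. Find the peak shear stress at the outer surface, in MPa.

J = π(d_o⁴ − d_i⁴)/32 = π(0.513⁴ − 0.249⁴)/32 = 6.422×10^-3 m⁴.
τ_max = T·r/J = 55400 × 0.257 / 6.422×10^-3 = 2.213×10^6 Pa.

2.21 MPa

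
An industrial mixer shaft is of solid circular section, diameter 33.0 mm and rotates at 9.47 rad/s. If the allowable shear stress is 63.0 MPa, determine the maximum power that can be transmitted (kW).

4.21 kW

J = πd⁴/32 = π(0.0330)⁴/32 = 1.164×10^-7 m⁴.
T_max = τ_allow·J/r = 6.30×10^7 × 1.164×10^-7 / 0.0165 = 444.5 N·m.
ω = 9.47 rad/s, so P_max = T_max·ω = 4210 W.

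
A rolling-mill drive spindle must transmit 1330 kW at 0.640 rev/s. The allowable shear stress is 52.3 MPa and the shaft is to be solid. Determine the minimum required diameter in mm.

ω = 2π·0.640 = 4.021 rad/s, so T = P/ω = 1330×10³ / 4.021 = 330700 N·m.
For a solid shaft τ_max = 16T/(πd³), so d = (16T/(π τ_allow))^(1/3) = (16·330700/(π·5.23×10^7))^(1/3) = 0.3182 m.

318 mm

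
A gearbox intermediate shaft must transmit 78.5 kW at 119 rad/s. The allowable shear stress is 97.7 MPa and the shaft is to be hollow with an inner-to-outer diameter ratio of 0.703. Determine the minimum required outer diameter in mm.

35.7 mm

ω = 119 rad/s, so T = P/ω = 78.5×10³ / 119.0 = 659.7 N·m.
For a hollow shaft with d_i/d_o = 0.703: τ_max = 16T/(π d_o³ (1−k⁴)), so d_o = [16T/(π τ_allow (1−k⁴))]^(1/3) = [16·659.7/(π·9.77×10^7·0.7558)]^(1/3) = 0.03570 m.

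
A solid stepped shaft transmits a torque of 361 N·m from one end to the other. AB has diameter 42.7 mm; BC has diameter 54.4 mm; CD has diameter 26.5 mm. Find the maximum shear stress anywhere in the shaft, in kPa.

Under the same torque, τ_max = 16T/(πd³) is largest where d is smallest — segment CD (d = 26.5 mm).
τ_max = 16·361.0/(π·(0.0265)³) = 9.880×10^7 Pa.

98800 kPa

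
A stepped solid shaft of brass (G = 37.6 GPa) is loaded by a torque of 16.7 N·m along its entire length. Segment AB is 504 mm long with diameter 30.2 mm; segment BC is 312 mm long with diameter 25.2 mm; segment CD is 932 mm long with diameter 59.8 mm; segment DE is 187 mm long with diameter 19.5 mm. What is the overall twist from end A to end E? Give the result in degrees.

J_AB = π(0.0302)⁴/32 = 8.17×10^-8 m⁴; J_BC = π(0.0252)⁴/32 = 3.96×10^-8 m⁴; J_CD = π(0.0598)⁴/32 = 1.26×10^-6 m⁴; J_DE = π(0.0195)⁴/32 = 1.42×10^-8 m⁴.
θ = (T/G)·Σ L_i/J_i = (16.70/37.6×10⁹)·(0.504/8.17×10^-8 + 0.312/3.96×10^-8 + 0.932/1.26×10^-6 + 0.187/1.42×10^-8) = 0.01242 rad.

0.712°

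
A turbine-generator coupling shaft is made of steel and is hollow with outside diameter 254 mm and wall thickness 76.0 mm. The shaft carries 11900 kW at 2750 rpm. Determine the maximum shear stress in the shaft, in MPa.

ω = 2π·2750/60 = 288.0 rad/s, so T = P/ω = 11900×10³ / 288.0 = 41320 N·m.
J = π(d_o⁴ − d_i⁴)/32 = π(0.254⁴ − 0.102⁴)/32 = 3.980×10^-4 m⁴.
τ_max = T·r/J = 41320 × 0.127 / 3.980×10^-4 = 1.319×10^7 Pa.

13.2 MPa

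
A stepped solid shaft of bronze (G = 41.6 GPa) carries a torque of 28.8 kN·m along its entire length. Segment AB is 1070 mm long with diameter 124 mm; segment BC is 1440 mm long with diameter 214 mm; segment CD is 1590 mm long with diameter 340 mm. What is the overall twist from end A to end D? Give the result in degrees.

2.15°

J_AB = π(0.124)⁴/32 = 2.32×10^-5 m⁴; J_BC = π(0.214)⁴/32 = 2.06×10^-4 m⁴; J_CD = π(0.340)⁴/32 = 1.31×10^-3 m⁴.
θ = (T/G)·Σ L_i/J_i = (28800/41.6×10⁹)·(1.07/2.32×10^-5 + 1.44/2.06×10^-4 + 1.59/1.31×10^-3) = 0.03760 rad.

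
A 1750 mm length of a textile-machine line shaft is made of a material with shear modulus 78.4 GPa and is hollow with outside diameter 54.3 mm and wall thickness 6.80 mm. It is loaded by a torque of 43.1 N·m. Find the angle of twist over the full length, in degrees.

0.0944°

J = π(d_o⁴ − d_i⁴)/32 = π(0.0543⁴ − 0.0407⁴)/32 = 5.841×10^-7 m⁴.
θ = T·L/(G·J) = 43.10 × 1.75 / (78.4×10⁹ × 5.841×10^-7) = 1.647×10^-3 rad.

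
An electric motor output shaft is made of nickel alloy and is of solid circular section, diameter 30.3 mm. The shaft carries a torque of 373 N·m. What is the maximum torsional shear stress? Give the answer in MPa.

68.3 MPa

J = πd⁴/32 = π(0.0303)⁴/32 = 8.275×10^-8 m⁴.
τ_max = T·r/J = 373.0 × 0.0152 / 8.275×10^-8 = 6.829×10^7 Pa.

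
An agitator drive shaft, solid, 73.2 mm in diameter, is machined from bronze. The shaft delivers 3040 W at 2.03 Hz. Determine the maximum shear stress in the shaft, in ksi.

ω = 2π·2.03 = 12.75 rad/s, so T = P/ω = 3040 / 12.75 = 238.3 N·m.
J = πd⁴/32 = π(0.0732)⁴/32 = 2.819×10^-6 m⁴.
τ_max = T·r/J = 238.3 × 0.0366 / 2.819×10^-6 = 3.095×10^6 Pa.

0.449 ksi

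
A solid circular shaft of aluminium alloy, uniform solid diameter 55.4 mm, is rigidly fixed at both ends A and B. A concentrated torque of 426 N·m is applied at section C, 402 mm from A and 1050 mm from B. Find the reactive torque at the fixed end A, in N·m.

With uniform GJ and both ends fixed, compatibility θ_AC = θ_CB gives T_A·a = T_B·b, together with T_A + T_B = T₀.
T_A = T₀·b/(a+b) = 426.0·1050/1452 = 308.1 N·m; T_B = 117.9 N·m.

308 N·m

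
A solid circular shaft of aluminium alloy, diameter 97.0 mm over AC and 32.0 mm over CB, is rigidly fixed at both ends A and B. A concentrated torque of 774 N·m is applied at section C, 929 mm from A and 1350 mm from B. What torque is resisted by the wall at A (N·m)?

768 N·m

Compatibility: T_A·a/J_AC = T_B·b/J_CB with T_A + T_B = T₀.
J_AC = 8.69×10^-6 m⁴, J_CB = 1.03×10^-7 m⁴, so T_A = T₀·(J_AC/a)/((J_AC/a)+(J_CB/b)) = 767.7 N·m, T_B = 6.258 N·m.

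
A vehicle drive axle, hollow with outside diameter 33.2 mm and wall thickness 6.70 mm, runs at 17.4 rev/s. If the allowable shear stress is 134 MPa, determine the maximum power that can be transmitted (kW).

J = π(d_o⁴ − d_i⁴)/32 = π(0.0332⁴ − 0.0198⁴)/32 = 1.042×10^-7 m⁴.
T_max = τ_allow·J/r = 1.34×10^8 × 1.042×10^-7 / 0.0166 = 841.0 N·m.
ω = 2π·17.4 = 109.3 rad/s, so P_max = T_max·ω = 9.195×10^4 W.

91.9 kW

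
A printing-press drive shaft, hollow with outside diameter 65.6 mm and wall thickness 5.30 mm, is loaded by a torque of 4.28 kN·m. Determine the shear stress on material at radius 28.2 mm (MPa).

131 MPa

J = π(d_o⁴ − d_i⁴)/32 = π(0.0656⁴ − 0.0550⁴)/32 = 9.197×10^-7 m⁴.
Shear stress varies linearly with radius: τ = T·r/J = 4280 × 0.0282 / 9.197×10^-7 = 1.312×10^8 Pa.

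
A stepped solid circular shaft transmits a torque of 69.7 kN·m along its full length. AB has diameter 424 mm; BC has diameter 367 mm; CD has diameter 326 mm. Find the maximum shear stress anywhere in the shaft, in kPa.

10200 kPa

Under the same torque, τ_max = 16T/(πd³) is largest where d is smallest — segment CD (d = 326 mm).
τ_max = 16·69700/(π·(0.326)³) = 1.025×10^7 Pa.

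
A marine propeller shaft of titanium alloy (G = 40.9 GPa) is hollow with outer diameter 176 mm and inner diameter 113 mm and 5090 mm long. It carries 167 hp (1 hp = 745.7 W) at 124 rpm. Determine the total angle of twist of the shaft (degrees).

0.875°

ω = 2π·124/60 = 12.99 rad/s, so T = P/ω = 167×745.7 / 12.99 = 9590 N·m.
J = π(d_o⁴ − d_i⁴)/32 = π(0.176⁴ − 0.113⁴)/32 = 7.819×10^-5 m⁴.
θ = T·L/(G·J) = 9590 × 5.09 / (40.9×10⁹ × 7.819×10^-5) = 0.01526 rad.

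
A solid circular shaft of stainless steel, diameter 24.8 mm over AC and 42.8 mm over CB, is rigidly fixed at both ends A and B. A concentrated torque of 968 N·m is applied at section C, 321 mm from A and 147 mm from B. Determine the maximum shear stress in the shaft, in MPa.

59.8 MPa

Compatibility: T_A·a/J_AC = T_B·b/J_CB with T_A + T_B = T₀.
J_AC = 3.71×10^-8 m⁴, J_CB = 3.29×10^-7 m⁴, so T_A = T₀·(J_AC/a)/((J_AC/a)+(J_CB/b)) = 47.52 N·m, T_B = 920.5 N·m.
τ in each portion: τ_AC = 1.59×10^7 Pa, τ_CB = 5.98×10^7 Pa; maximum is in CB.
τ_max = T_CB·r/J = 920.5·0.0214/3.29×10^-7 = 5.979×10^7 Pa.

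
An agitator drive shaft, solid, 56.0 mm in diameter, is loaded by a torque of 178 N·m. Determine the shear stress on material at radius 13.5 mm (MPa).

J = πd⁴/32 = π(0.0560)⁴/32 = 9.655×10^-7 m⁴.
Shear stress varies linearly with radius: τ = T·r/J = 178.0 × 0.0135 / 9.655×10^-7 = 2.489×10^6 Pa.

2.49 MPa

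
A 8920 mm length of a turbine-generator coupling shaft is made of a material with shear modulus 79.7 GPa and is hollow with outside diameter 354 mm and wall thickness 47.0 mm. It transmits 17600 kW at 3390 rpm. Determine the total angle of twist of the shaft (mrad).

5.08 mrad

ω = 2π·3390/60 = 355.0 rad/s, so T = P/ω = 17600×10³ / 355.0 = 49580 N·m.
J = π(d_o⁴ − d_i⁴)/32 = π(0.354⁴ − 0.260⁴)/32 = 1.093×10^-3 m⁴.
θ = T·L/(G·J) = 49580 × 8.92 / (79.7×10⁹ × 1.093×10^-3) = 5.076×10^-3 rad.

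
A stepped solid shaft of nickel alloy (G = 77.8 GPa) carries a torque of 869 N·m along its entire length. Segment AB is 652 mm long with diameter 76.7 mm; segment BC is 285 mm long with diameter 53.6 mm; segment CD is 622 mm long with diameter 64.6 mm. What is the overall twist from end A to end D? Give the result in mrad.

J_AB = π(0.0767)⁴/32 = 3.40×10^-6 m⁴; J_BC = π(0.0536)⁴/32 = 8.10×10^-7 m⁴; J_CD = π(0.0646)⁴/32 = 1.71×10^-6 m⁴.
θ = (T/G)·Σ L_i/J_i = (869.0/77.8×10⁹)·(0.652/3.40×10^-6 + 0.285/8.10×10^-7 + 0.622/1.71×10^-6) = 0.01014 rad.

10.1 mrad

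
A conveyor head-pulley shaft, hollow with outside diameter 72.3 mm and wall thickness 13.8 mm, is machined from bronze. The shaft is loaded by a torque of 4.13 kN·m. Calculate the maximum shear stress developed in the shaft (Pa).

J = π(d_o⁴ − d_i⁴)/32 = π(0.0723⁴ − 0.0447⁴)/32 = 2.291×10^-6 m⁴.
τ_max = T·r/J = 4130 × 0.0362 / 2.291×10^-6 = 6.518×10^7 Pa.

6.52e7 Pa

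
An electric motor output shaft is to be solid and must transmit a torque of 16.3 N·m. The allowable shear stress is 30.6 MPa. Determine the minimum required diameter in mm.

For a solid shaft τ_max = 16T/(πd³), so d = (16T/(π τ_allow))^(1/3) = (16·16.30/(π·3.06×10^7))^(1/3) = 0.01395 m.

13.9 mm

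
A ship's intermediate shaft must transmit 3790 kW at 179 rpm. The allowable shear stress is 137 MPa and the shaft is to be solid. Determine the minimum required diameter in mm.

196 mm

ω = 2π·179/60 = 18.74 rad/s, so T = P/ω = 3790×10³ / 18.74 = 202200 N·m.
For a solid shaft τ_max = 16T/(πd³), so d = (16T/(π τ_allow))^(1/3) = (16·202200/(π·1.37×10^8))^(1/3) = 0.1959 m.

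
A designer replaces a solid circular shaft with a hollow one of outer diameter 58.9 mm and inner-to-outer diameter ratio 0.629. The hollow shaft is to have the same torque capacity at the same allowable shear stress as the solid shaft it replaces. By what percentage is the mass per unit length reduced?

32.3 %

Equal τ_max and T ⇒ the solid shaft needs d_s³ = d_o³(1−k⁴), so d_s = 58.9·(1−0.629⁴)^(1/3) = 55.65 mm.
Area ratio A_h/A_s = d_o²(1−k²)/d_s² = (1−k²)/(1−k⁴)^(2/3) = 0.6770.
Mass saving = 1 − 0.6770 = 32.3 %.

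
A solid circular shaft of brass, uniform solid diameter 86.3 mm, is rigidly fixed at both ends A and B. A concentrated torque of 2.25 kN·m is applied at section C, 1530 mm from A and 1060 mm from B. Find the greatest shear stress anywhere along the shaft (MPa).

With uniform GJ and both ends fixed, compatibility θ_AC = θ_CB gives T_A·a = T_B·b, together with T_A + T_B = T₀.
T_A = T₀·b/(a+b) = 2250·1060/2590 = 920.8 N·m; T_B = 1329 N·m.
τ in each portion: τ_AC = 7.30×10^6 Pa, τ_CB = 1.05×10^7 Pa; maximum is in CB.
τ_max = T_CB·r/J = 1329·0.0432/5.45×10^-6 = 1.053×10^7 Pa.

10.5 MPa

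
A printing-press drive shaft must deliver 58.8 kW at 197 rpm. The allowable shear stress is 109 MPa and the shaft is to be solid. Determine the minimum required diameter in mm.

51.1 mm

ω = 2π·197/60 = 20.63 rad/s, so T = P/ω = 58.8×10³ / 20.63 = 2850 N·m.
For a solid shaft τ_max = 16T/(πd³), so d = (16T/(π τ_allow))^(1/3) = (16·2850/(π·1.09×10^8))^(1/3) = 0.05107 m.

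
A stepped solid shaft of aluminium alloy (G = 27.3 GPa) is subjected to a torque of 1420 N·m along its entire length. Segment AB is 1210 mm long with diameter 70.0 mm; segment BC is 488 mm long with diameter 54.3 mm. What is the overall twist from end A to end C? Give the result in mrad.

56.4 mrad

J_AB = π(0.0700)⁴/32 = 2.36×10^-6 m⁴; J_BC = π(0.0543)⁴/32 = 8.53×10^-7 m⁴.
θ = (T/G)·Σ L_i/J_i = (1420/27.3×10⁹)·(1.21/2.36×10^-6 + 0.488/8.53×10^-7) = 0.05644 rad.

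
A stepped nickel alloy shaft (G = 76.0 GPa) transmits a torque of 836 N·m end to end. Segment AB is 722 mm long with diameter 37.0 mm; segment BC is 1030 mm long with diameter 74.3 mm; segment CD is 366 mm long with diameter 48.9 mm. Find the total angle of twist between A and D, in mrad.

54.1 mrad

J_AB = π(0.0370)⁴/32 = 1.84×10^-7 m⁴; J_BC = π(0.0743)⁴/32 = 2.99×10^-6 m⁴; J_CD = π(0.0489)⁴/32 = 5.61×10^-7 m⁴.
θ = (T/G)·Σ L_i/J_i = (836.0/76.0×10⁹)·(0.722/1.84×10^-7 + 1.03/2.99×10^-6 + 0.366/5.61×10^-7) = 0.05412 rad.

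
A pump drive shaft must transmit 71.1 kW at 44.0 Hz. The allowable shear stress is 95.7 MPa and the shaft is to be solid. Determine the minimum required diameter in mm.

ω = 2π·44.0 = 276.5 rad/s, so T = P/ω = 71.1×10³ / 276.5 = 257.2 N·m.
For a solid shaft τ_max = 16T/(πd³), so d = (16T/(π τ_allow))^(1/3) = (16·257.2/(π·9.57×10^7))^(1/3) = 0.02392 m.

23.9 mm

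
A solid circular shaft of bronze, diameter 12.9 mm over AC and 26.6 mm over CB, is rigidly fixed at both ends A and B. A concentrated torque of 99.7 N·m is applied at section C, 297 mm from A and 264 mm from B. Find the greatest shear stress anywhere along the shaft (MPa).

Compatibility: T_A·a/J_AC = T_B·b/J_CB with T_A + T_B = T₀.
J_AC = 2.72×10^-9 m⁴, J_CB = 4.92×10^-8 m⁴, so T_A = T₀·(J_AC/a)/((J_AC/a)+(J_CB/b)) = 4.672 N·m, T_B = 95.03 N·m.
τ in each portion: τ_AC = 1.11×10^7 Pa, τ_CB = 2.57×10^7 Pa; maximum is in CB.
τ_max = T_CB·r/J = 95.03·0.0133/4.92×10^-8 = 2.571×10^7 Pa.

25.7 MPa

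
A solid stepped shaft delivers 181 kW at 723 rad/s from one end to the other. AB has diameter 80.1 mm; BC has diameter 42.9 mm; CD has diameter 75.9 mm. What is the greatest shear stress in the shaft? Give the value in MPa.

ω = 723 rad/s, so T = P/ω = 181×10³ / 723.0 = 250.3 N·m.
Under the same torque, τ_max = 16T/(πd³) is largest where d is smallest — segment BC (d = 42.9 mm).
τ_max = 16·250.3/(π·(0.0429)³) = 1.615×10^7 Pa.

16.1 MPa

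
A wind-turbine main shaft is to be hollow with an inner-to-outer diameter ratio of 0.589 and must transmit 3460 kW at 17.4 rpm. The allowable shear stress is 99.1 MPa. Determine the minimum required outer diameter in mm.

ω = 2π·17.4/60 = 1.822 rad/s, so T = P/ω = 3460×10³ / 1.822 = 1.899e6 N·m.
For a hollow shaft with d_i/d_o = 0.589: τ_max = 16T/(π d_o³ (1−k⁴)), so d_o = [16T/(π τ_allow (1−k⁴))]^(1/3) = [16·1.899e6/(π·9.91×10^7·0.8796)]^(1/3) = 0.4805 m.

481 mm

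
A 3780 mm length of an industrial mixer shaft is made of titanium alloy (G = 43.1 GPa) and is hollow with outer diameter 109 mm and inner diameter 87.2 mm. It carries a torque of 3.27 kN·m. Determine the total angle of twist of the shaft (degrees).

J = π(d_o⁴ − d_i⁴)/32 = π(0.109⁴ − 0.0872⁴)/32 = 8.182×10^-6 m⁴.
θ = T·L/(G·J) = 3270 × 3.78 / (43.1×10⁹ × 8.182×10^-6) = 0.03505 rad.

2.01°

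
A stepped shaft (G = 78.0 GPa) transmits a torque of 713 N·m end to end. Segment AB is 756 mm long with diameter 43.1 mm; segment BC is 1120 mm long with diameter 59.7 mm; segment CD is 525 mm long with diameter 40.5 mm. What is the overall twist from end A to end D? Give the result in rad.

J_AB = π(0.0431)⁴/32 = 3.39×10^-7 m⁴; J_BC = π(0.0597)⁴/32 = 1.25×10^-6 m⁴; J_CD = π(0.0405)⁴/32 = 2.64×10^-7 m⁴.
θ = (T/G)·Σ L_i/J_i = (713.0/78.0×10⁹)·(0.756/3.39×10^-7 + 1.12/1.25×10^-6 + 0.525/2.64×10^-7) = 0.04678 rad.

0.0468 rad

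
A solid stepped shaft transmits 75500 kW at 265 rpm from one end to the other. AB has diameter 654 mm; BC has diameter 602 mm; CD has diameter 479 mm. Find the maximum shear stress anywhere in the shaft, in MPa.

ω = 2π·265/60 = 27.75 rad/s, so T = P/ω = 75500×10³ / 27.75 = 2.721e6 N·m.
Under the same torque, τ_max = 16T/(πd³) is largest where d is smallest — segment CD (d = 479 mm).
τ_max = 16·2.721e6/(π·(0.479)³) = 1.261×10^8 Pa.

126 MPa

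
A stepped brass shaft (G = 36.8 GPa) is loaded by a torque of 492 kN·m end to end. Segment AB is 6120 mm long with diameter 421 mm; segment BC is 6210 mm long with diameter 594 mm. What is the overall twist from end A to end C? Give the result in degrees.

J_AB = π(0.421)⁴/32 = 3.08×10^-3 m⁴; J_BC = π(0.594)⁴/32 = 0.0122 m⁴.
θ = (T/G)·Σ L_i/J_i = (492000/36.8×10⁹)·(6.12/3.08×10^-3 + 6.21/0.0122) = 0.03332 rad.

1.91°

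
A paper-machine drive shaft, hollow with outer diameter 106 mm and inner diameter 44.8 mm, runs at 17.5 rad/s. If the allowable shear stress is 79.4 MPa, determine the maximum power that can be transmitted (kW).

315 kW

J = π(d_o⁴ − d_i⁴)/32 = π(0.106⁴ − 0.0448⁴)/32 = 1.200×10^-5 m⁴.
T_max = τ_allow·J/r = 7.94×10^7 × 1.200×10^-5 / 0.0530 = 17980 N·m.
ω = 17.5 rad/s, so P_max = T_max·ω = 3.146×10^5 W.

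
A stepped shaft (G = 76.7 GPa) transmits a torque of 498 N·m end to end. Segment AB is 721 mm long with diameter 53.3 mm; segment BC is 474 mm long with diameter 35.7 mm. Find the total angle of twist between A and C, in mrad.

J_AB = π(0.0533)⁴/32 = 7.92×10^-7 m⁴; J_BC = π(0.0357)⁴/32 = 1.59×10^-7 m⁴.
θ = (T/G)·Σ L_i/J_i = (498.0/76.7×10⁹)·(0.721/7.92×10^-7 + 0.474/1.59×10^-7) = 0.02521 rad.

25.2 mrad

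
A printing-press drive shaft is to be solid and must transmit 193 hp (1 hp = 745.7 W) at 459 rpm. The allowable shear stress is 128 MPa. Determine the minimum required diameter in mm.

ω = 2π·459/60 = 48.07 rad/s, so T = P/ω = 193×745.7 / 48.07 = 2994 N·m.
For a solid shaft τ_max = 16T/(πd³), so d = (16T/(π τ_allow))^(1/3) = (16·2994/(π·1.28×10^8))^(1/3) = 0.04921 m.

49.2 mm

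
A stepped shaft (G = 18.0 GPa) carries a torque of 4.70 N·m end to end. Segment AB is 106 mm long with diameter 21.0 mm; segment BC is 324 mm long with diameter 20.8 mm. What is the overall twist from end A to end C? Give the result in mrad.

J_AB = π(0.0210)⁴/32 = 1.91×10^-8 m⁴; J_BC = π(0.0208)⁴/32 = 1.84×10^-8 m⁴.
θ = (T/G)·Σ L_i/J_i = (4.700/18.0×10⁹)·(0.106/1.91×10^-8 + 0.324/1.84×10^-8) = 6.053×10^-3 rad.

6.05 mrad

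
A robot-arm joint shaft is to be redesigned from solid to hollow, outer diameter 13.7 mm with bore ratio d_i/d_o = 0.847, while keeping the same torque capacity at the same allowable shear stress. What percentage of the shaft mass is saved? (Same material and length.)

54.2 %

Equal τ_max and T ⇒ the solid shaft needs d_s³ = d_o³(1−k⁴), so d_s = 13.7·(1−0.847⁴)^(1/3) = 10.77 mm.
Area ratio A_h/A_s = d_o²(1−k²)/d_s² = (1−k²)/(1−k⁴)^(2/3) = 0.4576.
Mass saving = 1 − 0.4576 = 54.2 %.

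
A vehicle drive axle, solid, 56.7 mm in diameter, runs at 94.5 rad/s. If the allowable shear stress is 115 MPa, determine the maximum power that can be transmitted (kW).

J = πd⁴/32 = π(0.0567)⁴/32 = 1.015×10^-6 m⁴.
T_max = τ_allow·J/r = 1.15×10^8 × 1.015×10^-6 / 0.0284 = 4116 N·m.
ω = 94.5 rad/s, so P_max = T_max·ω = 3.890×10^5 W.

389 kW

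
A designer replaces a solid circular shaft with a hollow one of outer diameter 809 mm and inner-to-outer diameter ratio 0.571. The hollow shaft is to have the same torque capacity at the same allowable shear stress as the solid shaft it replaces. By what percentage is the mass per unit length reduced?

Equal τ_max and T ⇒ the solid shaft needs d_s³ = d_o³(1−k⁴), so d_s = 809·(1−0.571⁴)^(1/3) = 779.3 mm.
Area ratio A_h/A_s = d_o²(1−k²)/d_s² = (1−k²)/(1−k⁴)^(2/3) = 0.7264.
Mass saving = 1 − 0.7264 = 27.4 %.

27.4 %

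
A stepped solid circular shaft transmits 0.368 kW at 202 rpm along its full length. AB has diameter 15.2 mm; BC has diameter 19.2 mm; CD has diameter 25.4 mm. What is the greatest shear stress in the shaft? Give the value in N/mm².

ω = 2π·202/60 = 21.15 rad/s, so T = P/ω = 0.368×10³ / 21.15 = 17.40 N·m.
Under the same torque, τ_max = 16T/(πd³) is largest where d is smallest — segment AB (d = 15.2 mm).
τ_max = 16·17.40/(π·(0.0152)³) = 2.523×10^7 Pa.

25.2 N/mm²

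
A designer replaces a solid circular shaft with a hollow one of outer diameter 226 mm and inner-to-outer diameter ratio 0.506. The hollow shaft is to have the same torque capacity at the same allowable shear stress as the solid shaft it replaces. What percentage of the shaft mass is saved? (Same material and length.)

22.2 %

Equal τ_max and T ⇒ the solid shaft needs d_s³ = d_o³(1−k⁴), so d_s = 226·(1−0.506⁴)^(1/3) = 220.9 mm.
Area ratio A_h/A_s = d_o²(1−k²)/d_s² = (1−k²)/(1−k⁴)^(2/3) = 0.7784.
Mass saving = 1 − 0.7784 = 22.2 %.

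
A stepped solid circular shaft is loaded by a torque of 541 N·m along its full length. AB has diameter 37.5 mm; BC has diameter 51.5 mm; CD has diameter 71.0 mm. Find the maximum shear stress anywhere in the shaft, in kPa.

52200 kPa

Under the same torque, τ_max = 16T/(πd³) is largest where d is smallest — segment AB (d = 37.5 mm).
τ_max = 16·541.0/(π·(0.0375)³) = 5.225×10^7 Pa.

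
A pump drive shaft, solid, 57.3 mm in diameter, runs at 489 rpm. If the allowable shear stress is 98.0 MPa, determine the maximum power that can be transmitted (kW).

185 kW

J = πd⁴/32 = π(0.0573)⁴/32 = 1.058×10^-6 m⁴.
T_max = τ_allow·J/r = 9.80×10^7 × 1.058×10^-6 / 0.0286 = 3620 N·m.
ω = 2π·489/60 = 51.21 rad/s, so P_max = T_max·ω = 1.854×10^5 W.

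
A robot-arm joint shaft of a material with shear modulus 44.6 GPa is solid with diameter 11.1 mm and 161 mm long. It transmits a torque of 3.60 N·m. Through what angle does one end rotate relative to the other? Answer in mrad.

8.72 mrad

J = πd⁴/32 = π(0.0111)⁴/32 = 1.490×10^-9 m⁴.
θ = T·L/(G·J) = 3.600 × 0.161 / (44.6×10⁹ × 1.490×10^-9) = 8.720×10^-3 rad.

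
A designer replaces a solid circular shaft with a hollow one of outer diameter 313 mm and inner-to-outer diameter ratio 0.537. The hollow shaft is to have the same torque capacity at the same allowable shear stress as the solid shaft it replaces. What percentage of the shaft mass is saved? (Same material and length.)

Equal τ_max and T ⇒ the solid shaft needs d_s³ = d_o³(1−k⁴), so d_s = 313·(1−0.537⁴)^(1/3) = 304.1 mm.
Area ratio A_h/A_s = d_o²(1−k²)/d_s² = (1−k²)/(1−k⁴)^(2/3) = 0.7540.
Mass saving = 1 − 0.7540 = 24.6 %.

24.6 %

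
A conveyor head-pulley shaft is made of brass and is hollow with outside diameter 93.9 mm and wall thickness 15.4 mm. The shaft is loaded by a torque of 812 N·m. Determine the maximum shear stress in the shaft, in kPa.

6270 kPa

J = π(d_o⁴ − d_i⁴)/32 = π(0.0939⁴ − 0.0631⁴)/32 = 6.076×10^-6 m⁴.
τ_max = T·r/J = 812.0 × 0.0470 / 6.076×10^-6 = 6.274×10^6 Pa.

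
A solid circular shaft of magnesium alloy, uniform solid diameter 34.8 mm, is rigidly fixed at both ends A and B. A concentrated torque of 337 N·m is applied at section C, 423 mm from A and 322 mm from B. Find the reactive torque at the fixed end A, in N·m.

With uniform GJ and both ends fixed, compatibility θ_AC = θ_CB gives T_A·a = T_B·b, together with T_A + T_B = T₀.
T_A = T₀·b/(a+b) = 337.0·322/745.0 = 145.7 N·m; T_B = 191.3 N·m.

146 N·m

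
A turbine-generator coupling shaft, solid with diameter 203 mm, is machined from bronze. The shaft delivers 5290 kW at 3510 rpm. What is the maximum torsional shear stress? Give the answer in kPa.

8760 kPa

ω = 2π·3510/60 = 367.6 rad/s, so T = P/ω = 5290×10³ / 367.6 = 14390 N·m.
J = πd⁴/32 = π(0.203)⁴/32 = 1.667×10^-4 m⁴.
τ_max = T·r/J = 14390 × 0.102 / 1.667×10^-4 = 8.762×10^6 Pa.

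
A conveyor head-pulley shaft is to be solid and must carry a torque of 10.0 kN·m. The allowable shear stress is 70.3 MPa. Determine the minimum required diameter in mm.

For a solid shaft τ_max = 16T/(πd³), so d = (16T/(π τ_allow))^(1/3) = (16·10000/(π·7.03×10^7))^(1/3) = 0.08981 m.

89.8 mm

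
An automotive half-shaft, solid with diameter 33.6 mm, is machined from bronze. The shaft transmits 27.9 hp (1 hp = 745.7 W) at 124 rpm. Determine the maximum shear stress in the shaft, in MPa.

215 MPa

ω = 2π·124/60 = 12.99 rad/s, so T = P/ω = 27.9×745.7 / 12.99 = 1602 N·m.
J = πd⁴/32 = π(0.0336)⁴/32 = 1.251×10^-7 m⁴.
τ_max = T·r/J = 1602 × 0.0168 / 1.251×10^-7 = 2.151×10^8 Pa.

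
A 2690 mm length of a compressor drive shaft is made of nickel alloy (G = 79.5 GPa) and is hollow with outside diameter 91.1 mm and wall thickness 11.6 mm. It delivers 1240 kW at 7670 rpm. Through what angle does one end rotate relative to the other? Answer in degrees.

0.640°

ω = 2π·7670/60 = 803.2 rad/s, so T = P/ω = 1240×10³ / 803.2 = 1544 N·m.
J = π(d_o⁴ − d_i⁴)/32 = π(0.0911⁴ − 0.0679⁴)/32 = 4.675×10^-6 m⁴.
θ = T·L/(G·J) = 1544 × 2.69 / (79.5×10⁹ × 4.675×10^-6) = 0.01117 rad.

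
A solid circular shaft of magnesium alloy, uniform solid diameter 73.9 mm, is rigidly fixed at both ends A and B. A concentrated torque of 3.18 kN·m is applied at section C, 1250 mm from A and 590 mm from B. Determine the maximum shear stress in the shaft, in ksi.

With uniform GJ and both ends fixed, compatibility θ_AC = θ_CB gives T_A·a = T_B·b, together with T_A + T_B = T₀.
T_A = T₀·b/(a+b) = 3180·590/1840 = 1020 N·m; T_B = 2160 N·m.
τ in each portion: τ_AC = 1.29×10^7 Pa, τ_CB = 2.73×10^7 Pa; maximum is in CB.
τ_max = T_CB·r/J = 2160·0.0370/2.93×10^-6 = 2.726×10^7 Pa.

3.95 ksi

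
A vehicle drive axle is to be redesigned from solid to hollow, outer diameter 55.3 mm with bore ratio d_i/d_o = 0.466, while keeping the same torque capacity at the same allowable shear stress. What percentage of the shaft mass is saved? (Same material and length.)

19.2 %

Equal τ_max and T ⇒ the solid shaft needs d_s³ = d_o³(1−k⁴), so d_s = 55.3·(1−0.466⁴)^(1/3) = 54.42 mm.
Area ratio A_h/A_s = d_o²(1−k²)/d_s² = (1−k²)/(1−k⁴)^(2/3) = 0.8085.
Mass saving = 1 − 0.8085 = 19.2 %.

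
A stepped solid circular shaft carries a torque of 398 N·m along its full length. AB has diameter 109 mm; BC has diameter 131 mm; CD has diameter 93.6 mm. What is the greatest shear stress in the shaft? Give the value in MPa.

Under the same torque, τ_max = 16T/(πd³) is largest where d is smallest — segment CD (d = 93.6 mm).
τ_max = 16·398.0/(π·(0.0936)³) = 2.472×10^6 Pa.

2.47 MPa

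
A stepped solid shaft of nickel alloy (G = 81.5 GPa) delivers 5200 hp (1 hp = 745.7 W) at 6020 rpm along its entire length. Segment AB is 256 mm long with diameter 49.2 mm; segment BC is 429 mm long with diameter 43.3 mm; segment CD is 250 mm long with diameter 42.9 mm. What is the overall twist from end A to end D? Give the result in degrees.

ω = 2π·6020/60 = 630.4 rad/s, so T = P/ω = 5200×745.7 / 630.4 = 6151 N·m.
J_AB = π(0.0492)⁴/32 = 5.75×10^-7 m⁴; J_BC = π(0.0433)⁴/32 = 3.45×10^-7 m⁴; J_CD = π(0.0429)⁴/32 = 3.33×10^-7 m⁴.
θ = (T/G)·Σ L_i/J_i = (6151/81.5×10⁹)·(0.256/5.75×10^-7 + 0.429/3.45×10^-7 + 0.250/3.33×10^-7) = 0.1841 rad.

10.6°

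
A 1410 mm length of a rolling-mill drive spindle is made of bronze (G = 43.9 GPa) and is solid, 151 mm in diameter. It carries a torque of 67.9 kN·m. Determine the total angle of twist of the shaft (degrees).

J = πd⁴/32 = π(0.151)⁴/32 = 5.104×10^-5 m⁴.
θ = T·L/(G·J) = 67900 × 1.41 / (43.9×10⁹ × 5.104×10^-5) = 0.04273 rad.

2.45°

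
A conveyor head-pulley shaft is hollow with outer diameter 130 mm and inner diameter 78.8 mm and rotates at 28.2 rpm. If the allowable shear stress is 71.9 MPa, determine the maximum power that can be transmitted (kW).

79.2 kW

J = π(d_o⁴ − d_i⁴)/32 = π(0.130⁴ − 0.0788⁴)/32 = 2.425×10^-5 m⁴.
T_max = τ_allow·J/r = 7.19×10^7 × 2.425×10^-5 / 0.0650 = 26830 N·m.
ω = 2π·28.2/60 = 2.953 rad/s, so P_max = T_max·ω = 7.923×10^4 W.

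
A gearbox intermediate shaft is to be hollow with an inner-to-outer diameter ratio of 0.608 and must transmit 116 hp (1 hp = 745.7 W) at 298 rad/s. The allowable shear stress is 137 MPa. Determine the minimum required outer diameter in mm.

ω = 298 rad/s, so T = P/ω = 116×745.7 / 298.0 = 290.3 N·m.
For a hollow shaft with d_i/d_o = 0.608: τ_max = 16T/(π d_o³ (1−k⁴)), so d_o = [16T/(π τ_allow (1−k⁴))]^(1/3) = [16·290.3/(π·1.37×10^8·0.8633)]^(1/3) = 0.02321 m.

23.2 mm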